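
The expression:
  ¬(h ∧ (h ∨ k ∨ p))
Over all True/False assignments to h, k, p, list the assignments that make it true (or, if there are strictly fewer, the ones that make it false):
is true only for:
  h=False, k=False, p=False;
  h=False, k=False, p=True;
  h=False, k=True, p=False;
  h=False, k=True, p=True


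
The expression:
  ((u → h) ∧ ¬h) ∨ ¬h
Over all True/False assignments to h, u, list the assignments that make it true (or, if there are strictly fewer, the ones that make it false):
is true only for:
  h=False, u=False;
  h=False, u=True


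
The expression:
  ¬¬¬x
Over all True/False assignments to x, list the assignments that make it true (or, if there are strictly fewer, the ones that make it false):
is true only for:
  x=False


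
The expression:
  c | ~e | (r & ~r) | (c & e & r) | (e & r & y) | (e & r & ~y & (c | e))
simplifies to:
c | r | ~e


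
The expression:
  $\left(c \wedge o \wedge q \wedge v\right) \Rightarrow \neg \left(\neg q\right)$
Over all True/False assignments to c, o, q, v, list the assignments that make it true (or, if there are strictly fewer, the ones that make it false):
is always true.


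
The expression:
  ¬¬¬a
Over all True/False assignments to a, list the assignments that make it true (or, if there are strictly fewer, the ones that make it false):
is true only for:
  a=False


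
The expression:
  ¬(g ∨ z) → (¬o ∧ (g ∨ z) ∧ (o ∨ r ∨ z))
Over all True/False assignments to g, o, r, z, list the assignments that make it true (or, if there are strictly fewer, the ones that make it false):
is false only for:
  g=False, o=False, r=False, z=False;
  g=False, o=False, r=True, z=False;
  g=False, o=True, r=False, z=False;
  g=False, o=True, r=True, z=False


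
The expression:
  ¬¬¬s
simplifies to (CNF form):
¬s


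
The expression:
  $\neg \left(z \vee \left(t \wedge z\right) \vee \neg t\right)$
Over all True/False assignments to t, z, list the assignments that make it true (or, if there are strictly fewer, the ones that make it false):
is true only for:
  t=True, z=False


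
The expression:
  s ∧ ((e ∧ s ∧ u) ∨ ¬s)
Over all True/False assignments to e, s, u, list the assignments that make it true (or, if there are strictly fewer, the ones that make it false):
is true only for:
  e=True, s=True, u=True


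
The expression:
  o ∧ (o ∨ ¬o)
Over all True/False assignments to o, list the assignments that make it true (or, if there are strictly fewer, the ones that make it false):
is true only for:
  o=True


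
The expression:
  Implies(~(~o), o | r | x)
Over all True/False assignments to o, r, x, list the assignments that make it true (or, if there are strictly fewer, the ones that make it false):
is always true.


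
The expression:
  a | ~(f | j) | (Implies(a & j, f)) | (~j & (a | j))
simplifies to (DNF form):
True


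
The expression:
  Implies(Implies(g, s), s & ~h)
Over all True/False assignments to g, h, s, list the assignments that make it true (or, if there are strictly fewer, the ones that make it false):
is true only for:
  g=False, h=False, s=True;
  g=True, h=False, s=False;
  g=True, h=False, s=True;
  g=True, h=True, s=False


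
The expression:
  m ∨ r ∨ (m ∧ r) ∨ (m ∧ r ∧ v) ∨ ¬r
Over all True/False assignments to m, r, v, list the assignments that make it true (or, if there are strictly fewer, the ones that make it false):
is always true.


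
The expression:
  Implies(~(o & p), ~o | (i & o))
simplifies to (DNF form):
i | p | ~o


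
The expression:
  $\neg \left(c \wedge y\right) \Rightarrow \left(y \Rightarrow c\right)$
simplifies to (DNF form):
$c \vee \neg y$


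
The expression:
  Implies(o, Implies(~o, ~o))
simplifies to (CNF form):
True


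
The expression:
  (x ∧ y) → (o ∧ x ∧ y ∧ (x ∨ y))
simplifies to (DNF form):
o ∨ ¬x ∨ ¬y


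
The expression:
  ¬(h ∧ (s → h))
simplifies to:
¬h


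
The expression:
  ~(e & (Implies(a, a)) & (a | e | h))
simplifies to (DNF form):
~e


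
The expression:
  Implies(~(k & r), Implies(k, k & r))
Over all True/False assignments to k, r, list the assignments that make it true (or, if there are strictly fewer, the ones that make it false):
is false only for:
  k=True, r=False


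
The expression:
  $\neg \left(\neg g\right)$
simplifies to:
$g$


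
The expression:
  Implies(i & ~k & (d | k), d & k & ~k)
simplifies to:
k | ~d | ~i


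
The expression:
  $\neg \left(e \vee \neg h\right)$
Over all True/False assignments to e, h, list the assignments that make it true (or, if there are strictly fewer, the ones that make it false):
is true only for:
  e=False, h=True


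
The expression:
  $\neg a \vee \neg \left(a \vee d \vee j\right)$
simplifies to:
$\neg a$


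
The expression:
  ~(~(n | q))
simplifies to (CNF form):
n | q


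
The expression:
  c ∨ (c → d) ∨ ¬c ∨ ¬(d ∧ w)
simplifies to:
True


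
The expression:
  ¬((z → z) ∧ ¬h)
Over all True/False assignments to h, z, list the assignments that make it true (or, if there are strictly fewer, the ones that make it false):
is true only for:
  h=True, z=False;
  h=True, z=True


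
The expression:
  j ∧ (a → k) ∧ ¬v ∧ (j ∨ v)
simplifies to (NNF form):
j ∧ ¬v ∧ (k ∨ ¬a)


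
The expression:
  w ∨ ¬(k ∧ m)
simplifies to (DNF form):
w ∨ ¬k ∨ ¬m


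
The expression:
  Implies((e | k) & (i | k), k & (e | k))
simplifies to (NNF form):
k | ~e | ~i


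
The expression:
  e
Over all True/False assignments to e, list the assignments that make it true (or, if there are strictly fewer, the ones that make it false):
is true only for:
  e=True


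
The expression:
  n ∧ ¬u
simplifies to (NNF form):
n ∧ ¬u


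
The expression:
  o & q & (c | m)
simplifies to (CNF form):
o & q & (c | m)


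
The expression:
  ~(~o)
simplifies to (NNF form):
o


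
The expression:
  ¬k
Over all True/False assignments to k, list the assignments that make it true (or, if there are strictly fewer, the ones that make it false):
is true only for:
  k=False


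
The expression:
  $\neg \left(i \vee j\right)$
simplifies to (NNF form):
$\neg i \wedge \neg j$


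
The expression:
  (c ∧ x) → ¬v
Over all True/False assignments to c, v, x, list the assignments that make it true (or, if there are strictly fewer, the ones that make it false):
is false only for:
  c=True, v=True, x=True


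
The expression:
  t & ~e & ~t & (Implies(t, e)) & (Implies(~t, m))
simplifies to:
False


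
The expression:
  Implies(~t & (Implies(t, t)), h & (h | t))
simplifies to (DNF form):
h | t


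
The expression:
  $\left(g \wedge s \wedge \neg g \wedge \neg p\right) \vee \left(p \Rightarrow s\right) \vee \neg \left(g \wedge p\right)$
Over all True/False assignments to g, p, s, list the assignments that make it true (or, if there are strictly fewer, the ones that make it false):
is false only for:
  g=True, p=True, s=False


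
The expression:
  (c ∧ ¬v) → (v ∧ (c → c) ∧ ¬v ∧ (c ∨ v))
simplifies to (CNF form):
v ∨ ¬c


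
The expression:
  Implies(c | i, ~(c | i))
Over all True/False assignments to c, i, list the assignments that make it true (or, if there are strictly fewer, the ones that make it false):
is true only for:
  c=False, i=False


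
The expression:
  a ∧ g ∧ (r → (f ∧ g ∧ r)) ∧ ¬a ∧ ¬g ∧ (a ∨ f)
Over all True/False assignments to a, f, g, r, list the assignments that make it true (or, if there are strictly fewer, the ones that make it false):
is never true.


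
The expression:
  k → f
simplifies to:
f ∨ ¬k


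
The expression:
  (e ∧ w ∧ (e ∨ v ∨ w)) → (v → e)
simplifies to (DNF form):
True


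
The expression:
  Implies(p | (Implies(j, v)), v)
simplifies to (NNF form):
v | (j & ~p)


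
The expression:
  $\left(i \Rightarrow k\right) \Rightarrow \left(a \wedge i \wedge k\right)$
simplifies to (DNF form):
$\left(a \wedge i\right) \vee \left(i \wedge \neg k\right)$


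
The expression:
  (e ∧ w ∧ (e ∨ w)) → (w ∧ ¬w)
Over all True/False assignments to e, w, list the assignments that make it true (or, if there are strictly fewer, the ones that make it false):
is false only for:
  e=True, w=True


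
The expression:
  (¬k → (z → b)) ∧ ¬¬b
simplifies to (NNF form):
b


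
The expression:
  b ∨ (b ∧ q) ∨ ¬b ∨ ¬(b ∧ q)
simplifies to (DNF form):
True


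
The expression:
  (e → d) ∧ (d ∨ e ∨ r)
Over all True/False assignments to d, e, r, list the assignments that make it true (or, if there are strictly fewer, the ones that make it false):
is false only for:
  d=False, e=False, r=False;
  d=False, e=True, r=False;
  d=False, e=True, r=True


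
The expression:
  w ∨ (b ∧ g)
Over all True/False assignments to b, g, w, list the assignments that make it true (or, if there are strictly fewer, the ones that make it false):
is false only for:
  b=False, g=False, w=False;
  b=False, g=True, w=False;
  b=True, g=False, w=False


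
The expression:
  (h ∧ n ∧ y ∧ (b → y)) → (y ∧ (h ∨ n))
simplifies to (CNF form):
True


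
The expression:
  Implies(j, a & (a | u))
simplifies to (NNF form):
a | ~j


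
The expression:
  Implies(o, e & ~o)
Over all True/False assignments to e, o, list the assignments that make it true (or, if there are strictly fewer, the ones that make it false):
is true only for:
  e=False, o=False;
  e=True, o=False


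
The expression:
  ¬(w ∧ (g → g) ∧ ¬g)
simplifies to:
g ∨ ¬w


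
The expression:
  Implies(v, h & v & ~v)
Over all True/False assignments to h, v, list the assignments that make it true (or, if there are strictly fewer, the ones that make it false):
is true only for:
  h=False, v=False;
  h=True, v=False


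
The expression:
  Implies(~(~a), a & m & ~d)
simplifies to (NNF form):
~a | (m & ~d)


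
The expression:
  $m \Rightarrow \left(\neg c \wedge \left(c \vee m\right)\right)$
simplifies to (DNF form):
$\neg c \vee \neg m$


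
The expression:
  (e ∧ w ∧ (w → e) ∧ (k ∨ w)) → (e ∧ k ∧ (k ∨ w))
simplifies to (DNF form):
k ∨ ¬e ∨ ¬w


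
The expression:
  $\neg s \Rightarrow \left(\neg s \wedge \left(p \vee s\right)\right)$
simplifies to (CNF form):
$p \vee s$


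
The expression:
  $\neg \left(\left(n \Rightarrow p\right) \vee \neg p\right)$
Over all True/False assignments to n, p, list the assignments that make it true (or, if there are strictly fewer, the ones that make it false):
is never true.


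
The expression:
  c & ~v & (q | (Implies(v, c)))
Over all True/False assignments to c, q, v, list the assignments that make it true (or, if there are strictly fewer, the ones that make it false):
is true only for:
  c=True, q=False, v=False;
  c=True, q=True, v=False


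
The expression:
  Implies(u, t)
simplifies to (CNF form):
t | ~u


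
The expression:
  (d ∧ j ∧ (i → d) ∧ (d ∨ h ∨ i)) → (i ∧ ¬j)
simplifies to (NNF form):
¬d ∨ ¬j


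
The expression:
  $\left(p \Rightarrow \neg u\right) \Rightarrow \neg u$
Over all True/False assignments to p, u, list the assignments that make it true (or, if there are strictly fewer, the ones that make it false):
is false only for:
  p=False, u=True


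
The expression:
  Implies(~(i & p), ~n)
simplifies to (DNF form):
~n | (i & p)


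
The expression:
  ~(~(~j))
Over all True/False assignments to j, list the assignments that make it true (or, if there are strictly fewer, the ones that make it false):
is true only for:
  j=False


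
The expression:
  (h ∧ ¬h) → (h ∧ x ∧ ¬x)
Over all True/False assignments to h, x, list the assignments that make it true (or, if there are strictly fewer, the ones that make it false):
is always true.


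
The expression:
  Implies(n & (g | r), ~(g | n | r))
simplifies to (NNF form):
~n | (~g & ~r)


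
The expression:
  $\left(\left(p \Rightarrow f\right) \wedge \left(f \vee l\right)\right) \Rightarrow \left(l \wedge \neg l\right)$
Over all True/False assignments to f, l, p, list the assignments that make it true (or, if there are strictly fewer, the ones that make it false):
is true only for:
  f=False, l=False, p=False;
  f=False, l=False, p=True;
  f=False, l=True, p=True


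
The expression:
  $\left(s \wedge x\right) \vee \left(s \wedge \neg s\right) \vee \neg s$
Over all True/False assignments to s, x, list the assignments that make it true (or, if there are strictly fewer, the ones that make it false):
is false only for:
  s=True, x=False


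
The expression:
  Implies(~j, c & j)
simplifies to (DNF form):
j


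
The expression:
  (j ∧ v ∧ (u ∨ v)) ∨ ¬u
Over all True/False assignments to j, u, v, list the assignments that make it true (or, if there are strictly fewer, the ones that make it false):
is false only for:
  j=False, u=True, v=False;
  j=False, u=True, v=True;
  j=True, u=True, v=False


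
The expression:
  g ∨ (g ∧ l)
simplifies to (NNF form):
g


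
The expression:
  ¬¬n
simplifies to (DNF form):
n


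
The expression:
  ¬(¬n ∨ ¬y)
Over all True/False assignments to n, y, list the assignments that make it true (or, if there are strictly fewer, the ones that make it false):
is true only for:
  n=True, y=True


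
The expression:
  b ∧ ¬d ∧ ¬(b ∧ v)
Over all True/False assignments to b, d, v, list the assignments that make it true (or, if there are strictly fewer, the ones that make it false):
is true only for:
  b=True, d=False, v=False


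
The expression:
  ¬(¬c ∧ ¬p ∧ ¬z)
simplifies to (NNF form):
c ∨ p ∨ z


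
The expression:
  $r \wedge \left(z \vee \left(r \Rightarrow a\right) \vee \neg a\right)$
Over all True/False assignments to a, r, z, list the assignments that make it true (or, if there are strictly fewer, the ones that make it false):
is true only for:
  a=False, r=True, z=False;
  a=False, r=True, z=True;
  a=True, r=True, z=False;
  a=True, r=True, z=True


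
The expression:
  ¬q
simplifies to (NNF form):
¬q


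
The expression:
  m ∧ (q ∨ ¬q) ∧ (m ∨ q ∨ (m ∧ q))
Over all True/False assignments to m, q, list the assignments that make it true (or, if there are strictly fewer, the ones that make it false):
is true only for:
  m=True, q=False;
  m=True, q=True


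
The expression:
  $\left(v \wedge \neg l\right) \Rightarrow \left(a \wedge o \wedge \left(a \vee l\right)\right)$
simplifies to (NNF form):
$l \vee \left(a \wedge o\right) \vee \neg v$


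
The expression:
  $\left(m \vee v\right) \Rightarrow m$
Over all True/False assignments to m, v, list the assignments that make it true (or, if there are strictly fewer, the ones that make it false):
is false only for:
  m=False, v=True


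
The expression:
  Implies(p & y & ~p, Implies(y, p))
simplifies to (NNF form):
True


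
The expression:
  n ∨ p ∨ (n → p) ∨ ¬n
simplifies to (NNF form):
True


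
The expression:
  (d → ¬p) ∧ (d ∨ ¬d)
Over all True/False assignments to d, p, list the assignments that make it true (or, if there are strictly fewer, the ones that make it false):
is false only for:
  d=True, p=True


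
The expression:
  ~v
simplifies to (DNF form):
~v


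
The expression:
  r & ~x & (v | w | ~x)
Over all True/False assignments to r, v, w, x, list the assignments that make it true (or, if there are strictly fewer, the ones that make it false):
is true only for:
  r=True, v=False, w=False, x=False;
  r=True, v=False, w=True, x=False;
  r=True, v=True, w=False, x=False;
  r=True, v=True, w=True, x=False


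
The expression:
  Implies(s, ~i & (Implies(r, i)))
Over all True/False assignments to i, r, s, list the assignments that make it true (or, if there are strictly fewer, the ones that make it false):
is false only for:
  i=False, r=True, s=True;
  i=True, r=False, s=True;
  i=True, r=True, s=True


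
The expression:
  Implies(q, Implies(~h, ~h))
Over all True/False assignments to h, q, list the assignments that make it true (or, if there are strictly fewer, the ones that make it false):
is always true.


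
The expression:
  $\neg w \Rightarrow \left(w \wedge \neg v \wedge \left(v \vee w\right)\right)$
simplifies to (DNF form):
$w$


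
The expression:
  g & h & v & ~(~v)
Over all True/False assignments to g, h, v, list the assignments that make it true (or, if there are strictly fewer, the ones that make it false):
is true only for:
  g=True, h=True, v=True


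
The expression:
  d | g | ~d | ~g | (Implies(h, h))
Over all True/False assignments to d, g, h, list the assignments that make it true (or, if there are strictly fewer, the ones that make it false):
is always true.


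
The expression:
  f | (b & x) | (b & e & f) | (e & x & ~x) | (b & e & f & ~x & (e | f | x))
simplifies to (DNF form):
f | (b & x)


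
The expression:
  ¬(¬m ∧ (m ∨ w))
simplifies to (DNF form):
m ∨ ¬w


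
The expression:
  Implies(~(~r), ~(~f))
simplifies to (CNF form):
f | ~r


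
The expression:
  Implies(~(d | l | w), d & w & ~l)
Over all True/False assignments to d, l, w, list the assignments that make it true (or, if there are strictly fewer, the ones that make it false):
is false only for:
  d=False, l=False, w=False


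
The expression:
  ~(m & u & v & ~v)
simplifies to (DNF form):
True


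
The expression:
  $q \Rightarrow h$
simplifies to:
$h \vee \neg q$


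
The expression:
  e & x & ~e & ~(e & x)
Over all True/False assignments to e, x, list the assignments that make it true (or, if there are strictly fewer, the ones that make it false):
is never true.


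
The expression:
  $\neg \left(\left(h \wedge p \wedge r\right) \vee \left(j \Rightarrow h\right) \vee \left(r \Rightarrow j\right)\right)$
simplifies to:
$\text{False}$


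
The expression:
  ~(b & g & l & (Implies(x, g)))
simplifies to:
~b | ~g | ~l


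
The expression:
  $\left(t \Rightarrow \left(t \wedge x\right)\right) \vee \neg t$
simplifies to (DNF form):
$x \vee \neg t$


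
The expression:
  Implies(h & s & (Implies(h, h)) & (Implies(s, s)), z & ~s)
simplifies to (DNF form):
~h | ~s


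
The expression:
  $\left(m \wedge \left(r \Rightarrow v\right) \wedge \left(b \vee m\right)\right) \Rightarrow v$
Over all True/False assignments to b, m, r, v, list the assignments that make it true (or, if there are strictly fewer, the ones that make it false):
is false only for:
  b=False, m=True, r=False, v=False;
  b=True, m=True, r=False, v=False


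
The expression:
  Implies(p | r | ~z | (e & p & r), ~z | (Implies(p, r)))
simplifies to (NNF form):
r | ~p | ~z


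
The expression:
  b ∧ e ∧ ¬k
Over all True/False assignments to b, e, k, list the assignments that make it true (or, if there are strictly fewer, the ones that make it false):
is true only for:
  b=True, e=True, k=False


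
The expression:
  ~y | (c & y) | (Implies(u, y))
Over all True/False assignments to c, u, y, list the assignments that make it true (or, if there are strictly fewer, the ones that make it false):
is always true.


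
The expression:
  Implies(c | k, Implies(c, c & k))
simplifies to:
k | ~c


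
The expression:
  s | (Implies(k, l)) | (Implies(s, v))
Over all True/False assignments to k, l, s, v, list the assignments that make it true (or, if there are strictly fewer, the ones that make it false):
is always true.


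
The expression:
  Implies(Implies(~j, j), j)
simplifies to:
True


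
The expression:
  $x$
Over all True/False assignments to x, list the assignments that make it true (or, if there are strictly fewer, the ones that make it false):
is true only for:
  x=True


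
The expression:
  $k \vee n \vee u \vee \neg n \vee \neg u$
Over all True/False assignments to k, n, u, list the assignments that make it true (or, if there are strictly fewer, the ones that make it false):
is always true.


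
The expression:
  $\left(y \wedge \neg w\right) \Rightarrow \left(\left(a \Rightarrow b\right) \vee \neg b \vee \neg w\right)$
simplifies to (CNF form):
$\text{True}$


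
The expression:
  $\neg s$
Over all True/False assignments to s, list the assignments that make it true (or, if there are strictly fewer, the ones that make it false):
is true only for:
  s=False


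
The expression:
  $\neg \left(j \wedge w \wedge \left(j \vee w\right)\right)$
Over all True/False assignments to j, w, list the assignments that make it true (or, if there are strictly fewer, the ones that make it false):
is false only for:
  j=True, w=True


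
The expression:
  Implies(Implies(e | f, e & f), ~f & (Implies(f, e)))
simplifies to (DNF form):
~e | ~f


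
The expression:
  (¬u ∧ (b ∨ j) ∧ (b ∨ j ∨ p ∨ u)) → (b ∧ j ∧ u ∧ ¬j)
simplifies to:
u ∨ (¬b ∧ ¬j)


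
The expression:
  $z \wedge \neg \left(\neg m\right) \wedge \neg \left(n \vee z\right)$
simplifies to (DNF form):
$\text{False}$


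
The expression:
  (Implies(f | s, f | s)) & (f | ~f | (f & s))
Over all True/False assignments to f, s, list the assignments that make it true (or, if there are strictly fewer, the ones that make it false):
is always true.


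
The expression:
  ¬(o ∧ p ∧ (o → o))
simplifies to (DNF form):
¬o ∨ ¬p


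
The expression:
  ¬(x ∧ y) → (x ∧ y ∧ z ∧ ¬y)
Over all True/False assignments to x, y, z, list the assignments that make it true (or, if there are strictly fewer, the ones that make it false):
is true only for:
  x=True, y=True, z=False;
  x=True, y=True, z=True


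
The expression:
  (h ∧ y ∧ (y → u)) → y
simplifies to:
True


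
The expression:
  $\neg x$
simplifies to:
$\neg x$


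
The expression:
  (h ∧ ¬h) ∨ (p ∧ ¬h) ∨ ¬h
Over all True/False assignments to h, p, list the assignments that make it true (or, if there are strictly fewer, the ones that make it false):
is true only for:
  h=False, p=False;
  h=False, p=True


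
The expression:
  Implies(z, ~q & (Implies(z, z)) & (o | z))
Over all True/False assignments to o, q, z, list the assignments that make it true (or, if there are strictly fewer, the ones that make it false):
is false only for:
  o=False, q=True, z=True;
  o=True, q=True, z=True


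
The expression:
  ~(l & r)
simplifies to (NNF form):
~l | ~r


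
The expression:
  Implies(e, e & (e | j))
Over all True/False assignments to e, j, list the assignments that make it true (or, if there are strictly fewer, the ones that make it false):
is always true.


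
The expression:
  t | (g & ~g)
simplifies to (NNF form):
t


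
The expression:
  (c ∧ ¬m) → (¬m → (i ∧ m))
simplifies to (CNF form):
m ∨ ¬c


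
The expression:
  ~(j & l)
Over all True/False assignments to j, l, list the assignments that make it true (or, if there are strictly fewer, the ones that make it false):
is false only for:
  j=True, l=True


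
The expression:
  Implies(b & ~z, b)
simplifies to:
True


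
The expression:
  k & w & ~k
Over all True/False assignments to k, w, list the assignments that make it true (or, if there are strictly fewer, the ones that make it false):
is never true.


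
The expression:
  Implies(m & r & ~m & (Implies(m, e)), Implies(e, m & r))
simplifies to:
True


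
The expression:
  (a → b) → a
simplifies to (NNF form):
a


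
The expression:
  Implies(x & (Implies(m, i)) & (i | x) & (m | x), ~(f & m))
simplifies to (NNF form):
~f | ~i | ~m | ~x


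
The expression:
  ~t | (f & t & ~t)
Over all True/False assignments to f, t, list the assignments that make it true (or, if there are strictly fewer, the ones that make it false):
is true only for:
  f=False, t=False;
  f=True, t=False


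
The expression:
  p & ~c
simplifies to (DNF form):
p & ~c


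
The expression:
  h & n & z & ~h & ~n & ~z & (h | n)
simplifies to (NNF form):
False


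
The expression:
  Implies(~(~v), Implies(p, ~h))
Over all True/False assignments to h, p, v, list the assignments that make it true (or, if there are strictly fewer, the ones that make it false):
is false only for:
  h=True, p=True, v=True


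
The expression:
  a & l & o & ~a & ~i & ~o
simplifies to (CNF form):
False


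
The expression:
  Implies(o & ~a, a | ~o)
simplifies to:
a | ~o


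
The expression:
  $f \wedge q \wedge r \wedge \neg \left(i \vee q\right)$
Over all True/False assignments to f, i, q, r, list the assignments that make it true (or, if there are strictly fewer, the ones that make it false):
is never true.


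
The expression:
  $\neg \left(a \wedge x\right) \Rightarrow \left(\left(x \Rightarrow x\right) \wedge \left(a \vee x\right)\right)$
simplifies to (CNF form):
$a \vee x$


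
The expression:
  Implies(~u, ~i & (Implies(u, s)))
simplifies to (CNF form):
u | ~i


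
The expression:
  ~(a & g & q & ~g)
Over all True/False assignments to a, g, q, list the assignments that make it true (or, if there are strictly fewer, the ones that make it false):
is always true.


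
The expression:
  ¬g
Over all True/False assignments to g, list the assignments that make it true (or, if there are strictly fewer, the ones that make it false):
is true only for:
  g=False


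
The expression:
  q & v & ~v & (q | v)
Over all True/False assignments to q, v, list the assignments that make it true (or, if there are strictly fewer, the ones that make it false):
is never true.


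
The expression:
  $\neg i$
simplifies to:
$\neg i$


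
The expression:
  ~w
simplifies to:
~w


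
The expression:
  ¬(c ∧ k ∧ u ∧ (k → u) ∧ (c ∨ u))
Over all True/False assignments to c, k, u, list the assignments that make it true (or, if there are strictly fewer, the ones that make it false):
is false only for:
  c=True, k=True, u=True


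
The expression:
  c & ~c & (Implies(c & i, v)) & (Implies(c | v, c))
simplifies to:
False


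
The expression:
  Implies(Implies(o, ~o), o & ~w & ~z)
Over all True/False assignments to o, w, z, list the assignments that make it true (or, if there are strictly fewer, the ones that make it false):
is true only for:
  o=True, w=False, z=False;
  o=True, w=False, z=True;
  o=True, w=True, z=False;
  o=True, w=True, z=True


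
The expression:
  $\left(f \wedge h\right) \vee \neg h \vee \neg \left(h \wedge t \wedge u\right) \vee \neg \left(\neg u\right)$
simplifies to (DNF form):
$\text{True}$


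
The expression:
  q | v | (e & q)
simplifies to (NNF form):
q | v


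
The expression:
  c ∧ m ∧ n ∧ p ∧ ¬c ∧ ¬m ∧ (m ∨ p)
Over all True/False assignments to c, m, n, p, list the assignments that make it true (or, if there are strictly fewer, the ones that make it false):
is never true.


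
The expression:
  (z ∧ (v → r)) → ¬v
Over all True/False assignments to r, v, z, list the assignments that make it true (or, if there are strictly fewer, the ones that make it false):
is false only for:
  r=True, v=True, z=True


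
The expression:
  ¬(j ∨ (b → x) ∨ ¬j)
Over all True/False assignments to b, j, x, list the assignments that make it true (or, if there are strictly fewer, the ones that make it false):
is never true.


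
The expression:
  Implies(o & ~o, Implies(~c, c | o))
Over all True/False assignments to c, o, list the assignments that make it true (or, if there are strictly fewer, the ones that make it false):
is always true.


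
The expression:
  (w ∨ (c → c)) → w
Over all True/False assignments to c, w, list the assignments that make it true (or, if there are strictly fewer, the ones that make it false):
is true only for:
  c=False, w=True;
  c=True, w=True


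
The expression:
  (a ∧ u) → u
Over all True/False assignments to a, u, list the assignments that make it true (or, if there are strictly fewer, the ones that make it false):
is always true.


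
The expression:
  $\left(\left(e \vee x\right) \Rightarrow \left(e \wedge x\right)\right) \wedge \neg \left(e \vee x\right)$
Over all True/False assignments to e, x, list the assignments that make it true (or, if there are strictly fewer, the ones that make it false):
is true only for:
  e=False, x=False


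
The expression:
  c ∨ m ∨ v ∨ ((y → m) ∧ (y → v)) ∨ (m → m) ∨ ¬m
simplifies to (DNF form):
True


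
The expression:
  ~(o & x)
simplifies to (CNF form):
~o | ~x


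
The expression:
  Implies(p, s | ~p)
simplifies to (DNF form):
s | ~p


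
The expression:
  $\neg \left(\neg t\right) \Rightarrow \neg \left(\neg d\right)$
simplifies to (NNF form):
$d \vee \neg t$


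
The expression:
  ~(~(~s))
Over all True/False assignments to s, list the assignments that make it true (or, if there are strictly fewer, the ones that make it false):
is true only for:
  s=False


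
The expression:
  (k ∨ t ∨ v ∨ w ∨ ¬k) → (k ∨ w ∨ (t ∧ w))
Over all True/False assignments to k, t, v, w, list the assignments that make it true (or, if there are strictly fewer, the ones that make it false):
is false only for:
  k=False, t=False, v=False, w=False;
  k=False, t=False, v=True, w=False;
  k=False, t=True, v=False, w=False;
  k=False, t=True, v=True, w=False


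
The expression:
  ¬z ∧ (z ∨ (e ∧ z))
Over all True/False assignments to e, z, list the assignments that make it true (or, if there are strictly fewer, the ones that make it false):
is never true.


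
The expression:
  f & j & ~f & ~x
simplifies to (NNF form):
False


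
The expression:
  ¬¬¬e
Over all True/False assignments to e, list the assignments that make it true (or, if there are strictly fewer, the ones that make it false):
is true only for:
  e=False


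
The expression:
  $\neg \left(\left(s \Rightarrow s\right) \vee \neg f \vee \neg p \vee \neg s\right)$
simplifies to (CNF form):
$\text{False}$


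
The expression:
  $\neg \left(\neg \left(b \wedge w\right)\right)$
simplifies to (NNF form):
$b \wedge w$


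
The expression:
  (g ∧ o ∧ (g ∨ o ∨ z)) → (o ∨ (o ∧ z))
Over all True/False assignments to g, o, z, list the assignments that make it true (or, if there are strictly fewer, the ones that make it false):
is always true.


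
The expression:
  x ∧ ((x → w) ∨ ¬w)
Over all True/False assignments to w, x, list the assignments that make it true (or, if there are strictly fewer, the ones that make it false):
is true only for:
  w=False, x=True;
  w=True, x=True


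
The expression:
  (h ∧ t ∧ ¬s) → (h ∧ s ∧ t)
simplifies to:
s ∨ ¬h ∨ ¬t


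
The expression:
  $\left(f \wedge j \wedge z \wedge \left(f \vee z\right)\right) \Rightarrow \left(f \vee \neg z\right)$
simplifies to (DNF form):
$\text{True}$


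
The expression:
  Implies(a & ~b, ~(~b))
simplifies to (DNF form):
b | ~a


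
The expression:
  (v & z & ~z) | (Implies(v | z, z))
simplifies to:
z | ~v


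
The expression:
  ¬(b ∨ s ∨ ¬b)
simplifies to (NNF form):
False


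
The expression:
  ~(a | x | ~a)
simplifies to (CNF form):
False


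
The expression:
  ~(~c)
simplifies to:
c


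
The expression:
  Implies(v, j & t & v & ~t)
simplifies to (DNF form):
~v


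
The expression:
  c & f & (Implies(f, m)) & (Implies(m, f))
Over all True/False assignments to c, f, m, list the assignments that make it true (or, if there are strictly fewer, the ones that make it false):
is true only for:
  c=True, f=True, m=True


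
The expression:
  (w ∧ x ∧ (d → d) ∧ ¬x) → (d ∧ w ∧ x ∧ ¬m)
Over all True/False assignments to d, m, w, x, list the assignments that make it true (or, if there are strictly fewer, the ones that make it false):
is always true.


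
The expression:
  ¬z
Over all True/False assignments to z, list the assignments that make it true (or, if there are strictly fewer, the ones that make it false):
is true only for:
  z=False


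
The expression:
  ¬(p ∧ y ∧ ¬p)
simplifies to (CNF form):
True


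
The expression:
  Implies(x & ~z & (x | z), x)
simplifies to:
True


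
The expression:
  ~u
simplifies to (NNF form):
~u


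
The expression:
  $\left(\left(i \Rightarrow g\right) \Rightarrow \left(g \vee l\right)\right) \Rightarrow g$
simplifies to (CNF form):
$\left(g \vee \neg i\right) \wedge \left(g \vee \neg l\right)$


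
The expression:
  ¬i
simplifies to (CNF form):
¬i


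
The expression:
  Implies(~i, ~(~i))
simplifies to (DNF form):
i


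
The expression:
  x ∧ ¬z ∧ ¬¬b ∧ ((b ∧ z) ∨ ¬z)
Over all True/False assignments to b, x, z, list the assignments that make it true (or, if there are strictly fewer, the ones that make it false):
is true only for:
  b=True, x=True, z=False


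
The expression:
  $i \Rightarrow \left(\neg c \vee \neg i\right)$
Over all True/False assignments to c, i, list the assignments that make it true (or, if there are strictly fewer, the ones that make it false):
is false only for:
  c=True, i=True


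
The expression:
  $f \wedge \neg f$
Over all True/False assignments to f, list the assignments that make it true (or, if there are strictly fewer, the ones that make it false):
is never true.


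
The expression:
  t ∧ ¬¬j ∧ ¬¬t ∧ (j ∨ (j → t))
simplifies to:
j ∧ t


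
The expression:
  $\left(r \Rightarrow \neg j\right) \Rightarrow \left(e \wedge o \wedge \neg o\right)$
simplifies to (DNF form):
$j \wedge r$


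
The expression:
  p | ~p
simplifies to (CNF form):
True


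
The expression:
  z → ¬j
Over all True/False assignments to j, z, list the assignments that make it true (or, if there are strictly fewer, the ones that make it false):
is false only for:
  j=True, z=True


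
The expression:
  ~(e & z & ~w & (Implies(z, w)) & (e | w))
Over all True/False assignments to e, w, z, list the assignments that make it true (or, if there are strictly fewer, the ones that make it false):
is always true.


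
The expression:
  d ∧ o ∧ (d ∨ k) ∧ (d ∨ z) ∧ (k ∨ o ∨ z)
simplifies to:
d ∧ o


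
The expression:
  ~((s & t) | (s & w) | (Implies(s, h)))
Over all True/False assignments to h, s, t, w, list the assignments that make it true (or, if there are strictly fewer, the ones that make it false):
is true only for:
  h=False, s=True, t=False, w=False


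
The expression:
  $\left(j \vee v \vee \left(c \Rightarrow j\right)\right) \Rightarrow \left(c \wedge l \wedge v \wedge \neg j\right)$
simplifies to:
$c \wedge \neg j \wedge \left(l \vee \neg v\right)$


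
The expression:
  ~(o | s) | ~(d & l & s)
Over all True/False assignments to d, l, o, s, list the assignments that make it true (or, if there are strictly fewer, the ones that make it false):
is false only for:
  d=True, l=True, o=False, s=True;
  d=True, l=True, o=True, s=True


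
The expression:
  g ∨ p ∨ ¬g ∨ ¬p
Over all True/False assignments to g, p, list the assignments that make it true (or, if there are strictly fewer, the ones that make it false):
is always true.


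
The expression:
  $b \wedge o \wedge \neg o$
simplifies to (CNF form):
$\text{False}$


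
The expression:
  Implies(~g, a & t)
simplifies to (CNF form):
(a | g) & (g | t)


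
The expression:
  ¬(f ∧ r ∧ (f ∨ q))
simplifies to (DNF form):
¬f ∨ ¬r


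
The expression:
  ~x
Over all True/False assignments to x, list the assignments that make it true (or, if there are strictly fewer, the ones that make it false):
is true only for:
  x=False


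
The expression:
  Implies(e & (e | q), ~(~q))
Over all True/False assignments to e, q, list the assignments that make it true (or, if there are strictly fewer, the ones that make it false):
is false only for:
  e=True, q=False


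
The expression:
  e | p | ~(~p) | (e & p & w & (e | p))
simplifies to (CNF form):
e | p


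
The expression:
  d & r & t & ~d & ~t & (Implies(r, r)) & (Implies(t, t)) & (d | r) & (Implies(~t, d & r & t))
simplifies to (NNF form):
False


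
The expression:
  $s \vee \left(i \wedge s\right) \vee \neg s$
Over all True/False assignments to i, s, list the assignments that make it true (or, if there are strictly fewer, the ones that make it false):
is always true.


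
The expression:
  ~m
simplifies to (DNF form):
~m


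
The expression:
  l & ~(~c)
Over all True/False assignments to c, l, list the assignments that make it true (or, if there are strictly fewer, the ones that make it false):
is true only for:
  c=True, l=True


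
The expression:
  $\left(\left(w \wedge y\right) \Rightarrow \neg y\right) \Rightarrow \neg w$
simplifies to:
$y \vee \neg w$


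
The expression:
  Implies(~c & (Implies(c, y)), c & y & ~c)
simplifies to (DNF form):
c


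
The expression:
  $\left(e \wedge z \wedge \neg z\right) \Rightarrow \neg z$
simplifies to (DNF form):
$\text{True}$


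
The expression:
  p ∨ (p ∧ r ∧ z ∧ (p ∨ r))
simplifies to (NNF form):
p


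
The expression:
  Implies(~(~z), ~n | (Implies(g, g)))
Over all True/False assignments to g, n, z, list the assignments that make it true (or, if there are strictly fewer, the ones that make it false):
is always true.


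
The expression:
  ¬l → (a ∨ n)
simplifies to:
a ∨ l ∨ n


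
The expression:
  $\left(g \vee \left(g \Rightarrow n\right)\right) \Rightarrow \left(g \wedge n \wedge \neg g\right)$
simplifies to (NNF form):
$\text{False}$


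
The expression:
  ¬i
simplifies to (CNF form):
¬i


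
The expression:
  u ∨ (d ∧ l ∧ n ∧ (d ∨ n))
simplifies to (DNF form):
u ∨ (d ∧ l ∧ n)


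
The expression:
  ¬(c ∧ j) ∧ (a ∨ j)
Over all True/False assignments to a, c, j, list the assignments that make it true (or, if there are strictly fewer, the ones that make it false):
is true only for:
  a=False, c=False, j=True;
  a=True, c=False, j=False;
  a=True, c=False, j=True;
  a=True, c=True, j=False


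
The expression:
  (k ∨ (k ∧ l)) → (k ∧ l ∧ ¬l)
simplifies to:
¬k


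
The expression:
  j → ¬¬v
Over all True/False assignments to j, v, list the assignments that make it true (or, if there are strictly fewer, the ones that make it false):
is false only for:
  j=True, v=False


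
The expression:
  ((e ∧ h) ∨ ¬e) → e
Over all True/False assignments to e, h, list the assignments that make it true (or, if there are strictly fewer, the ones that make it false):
is true only for:
  e=True, h=False;
  e=True, h=True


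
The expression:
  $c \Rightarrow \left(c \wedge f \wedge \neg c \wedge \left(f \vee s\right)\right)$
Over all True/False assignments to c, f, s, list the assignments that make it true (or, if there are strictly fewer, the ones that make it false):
is true only for:
  c=False, f=False, s=False;
  c=False, f=False, s=True;
  c=False, f=True, s=False;
  c=False, f=True, s=True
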